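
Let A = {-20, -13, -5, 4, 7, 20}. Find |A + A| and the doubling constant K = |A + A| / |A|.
K = |A + A| / |A| = 21/6 = 7/2

Enumerate A + A = {a + b : a, b ∈ A}. With |A| = 6, there are |A|^2 = 36 ordered sum pairs; collecting distinct values, A + A = {-40, -33, -26, -25, -18, -16, -13, -10, -9, -6, -1, 0, 2, 7, 8, 11, 14, 15, 24, 27, 40}, so |A + A| = 21. Thus K = 21/6 = 7/2. For comparison, the minimum possible |A + A| over all 6-element sets is 2·6 − 1 = 11 (so min K = 11/6), attained only by arithmetic progressions.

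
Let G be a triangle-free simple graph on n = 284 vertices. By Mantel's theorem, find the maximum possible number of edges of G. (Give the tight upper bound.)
ex(284, K_3) = ⌊284^2/4⌋ = 20164

Mantel (1907): a triangle-free graph on n vertices has at most ⌊n^2/4⌋ edges, with equality for the complete bipartite graph K_{⌊n/2⌋, ⌈n/2⌉}. For n = 284: ⌊284^2/4⌋ = ⌊80656/4⌋ = 20164. The extremal graph is K_{142, 142}, which has 142·142 = 20164 edges.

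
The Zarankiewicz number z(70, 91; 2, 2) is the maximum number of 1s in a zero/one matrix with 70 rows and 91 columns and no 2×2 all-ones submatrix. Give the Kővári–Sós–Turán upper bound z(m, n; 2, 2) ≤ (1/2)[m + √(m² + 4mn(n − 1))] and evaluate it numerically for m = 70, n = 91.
z(70, 91; 2, 2) ≤ (1/2)[70 + √(70² + 4·70·91·90)] = (1/2)[70 + √2298100] = 792.9743

Kővári–Sós–Turán: let r_1, ..., r_70 be the row sums and z = Σ r_i the total number of 1s. Each pair of columns can share at most one row with both entries 1 (else a 2×2 all-ones block appears), so Σ_i C(r_i, 2) ≤ C(91, 2) = 4095. By convexity Σ_i C(r_i, 2) ≥ 70·C(z/70, 2) = z(z − 70)/(2·70), giving z² − 70z − 70·91·90 ≤ 0 and hence z ≤ (1/2)[70 + √(4900 + 4·573300)] = (1/2)[70 + √2298100] ≈ (1/2)(70 + 1515.9485) = 792.9743.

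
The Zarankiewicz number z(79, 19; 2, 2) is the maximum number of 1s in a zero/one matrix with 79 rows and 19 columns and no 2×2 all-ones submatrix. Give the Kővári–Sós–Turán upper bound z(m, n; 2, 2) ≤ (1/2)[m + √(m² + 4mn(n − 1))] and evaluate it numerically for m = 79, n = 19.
z(79, 19; 2, 2) ≤ (1/2)[79 + √(79² + 4·79·19·18)] = (1/2)[79 + √114313] = 208.551

Kővári–Sós–Turán: let r_1, ..., r_79 be the row sums and z = Σ r_i the total number of 1s. Each pair of columns can share at most one row with both entries 1 (else a 2×2 all-ones block appears), so Σ_i C(r_i, 2) ≤ C(19, 2) = 171. By convexity Σ_i C(r_i, 2) ≥ 79·C(z/79, 2) = z(z − 79)/(2·79), giving z² − 79z − 79·19·18 ≤ 0 and hence z ≤ (1/2)[79 + √(6241 + 4·27018)] = (1/2)[79 + √114313] ≈ (1/2)(79 + 338.1021) = 208.551.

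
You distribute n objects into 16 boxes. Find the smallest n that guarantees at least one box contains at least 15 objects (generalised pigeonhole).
n = (15 − 1)·16 + 1 = 225

By the generalised pigeonhole principle, to guarantee some box contains ≥ r objects we need more than (r − 1) · k objects total. Threshold: n = (r − 1) · k + 1. With r = 15 and k = 16: n = 14 · 16 + 1 = 224 + 1 = 225. For n = 224 = 14 · 16, we can put exactly 14 objects in every box, avoiding 15 in any single one — so 225 is tight.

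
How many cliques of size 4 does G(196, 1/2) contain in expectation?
E[# K_4] = C(196, 4) · (1/2)^C(4, 2) = 59626385 / 2^6 = 931662.265625

For each 4-subset S of vertices (there are C(196, 4) = 59626385 such S), let X_S = 1 if S induces a K_4 (all C(4, 2) = 6 edges present). Then P(X_S = 1) = (1/2)^6 = 1/64. By linearity of expectation, E[# K_4] = C(196, 4) · (1/2)^6 = 59626385 / 64 = 931662.265625.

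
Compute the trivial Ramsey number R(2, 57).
R(2, 57) = 57

R(2, k) = k for all k ≥ 2: in a 2-colouring of K_k, either some edge is red (a red K_2) or all edges are blue (a blue K_k). And K_{56} coloured all-blue has no blue K_57, so R(2, 57) > 56. Hence R(2, 57) = 57.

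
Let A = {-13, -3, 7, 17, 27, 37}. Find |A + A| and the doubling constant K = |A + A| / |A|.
K = |A + A| / |A| = 11/6

Enumerate A + A = {a + b : a, b ∈ A}. With |A| = 6, there are |A|^2 = 36 ordered sum pairs; collecting distinct values, A + A = {-26, -16, -6, 4, 14, 24, 34, 44, 54, 64, 74}, so |A + A| = 11. Thus K = 11/6. Here |A + A| = 2|A| − 1 = 11, the minimum possible — so K = 11/6 is minimal, which holds iff A is an arithmetic progression.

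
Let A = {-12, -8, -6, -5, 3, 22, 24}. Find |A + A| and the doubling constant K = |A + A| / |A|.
K = |A + A| / |A| = 27/7

Enumerate A + A = {a + b : a, b ∈ A}. With |A| = 7, there are |A|^2 = 49 ordered sum pairs; collecting distinct values, A + A = {-24, -20, -18, -17, -16, -14, -13, -12, -11, -10, -9, -5, -3, -2, 6, 10, 12, 14, 16, 17, 18, 19, 25, 27, 44, 46, 48}, so |A + A| = 27. Thus K = 27/7. For comparison, the minimum possible |A + A| over all 7-element sets is 2·7 − 1 = 13 (so min K = 13/7), attained only by arithmetic progressions.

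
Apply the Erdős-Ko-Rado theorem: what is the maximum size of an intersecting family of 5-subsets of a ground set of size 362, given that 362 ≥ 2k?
max |F| = C(361, 4) = 695946630

Erdős-Ko-Rado (1961): when n ≥ 2k, max |F| = C(n−1, k−1). The bound is attained by the star {A : i ∈ A} for any fixed i ∈ [n]. Here C(362−1, 5−1) = C(361, 4) = 695946630.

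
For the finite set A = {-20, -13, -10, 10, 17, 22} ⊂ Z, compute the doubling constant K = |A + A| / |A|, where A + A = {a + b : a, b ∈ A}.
K = |A + A| / |A| = 20/6 = 10/3

Enumerate A + A = {a + b : a, b ∈ A}. With |A| = 6, there are |A|^2 = 36 ordered sum pairs; collecting distinct values, A + A = {-40, -33, -30, -26, -23, -20, -10, -3, 0, 2, 4, 7, 9, 12, 20, 27, 32, 34, 39, 44}, so |A + A| = 20. Thus K = 20/6 = 10/3. For comparison, the minimum possible |A + A| over all 6-element sets is 2·6 − 1 = 11 (so min K = 11/6), attained only by arithmetic progressions.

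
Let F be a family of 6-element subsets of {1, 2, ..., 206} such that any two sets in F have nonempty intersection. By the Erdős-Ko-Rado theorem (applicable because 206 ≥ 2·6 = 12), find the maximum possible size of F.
max |F| = C(205, 5) = 2872408791

Erdős-Ko-Rado (1961): when n ≥ 2k, max |F| = C(n−1, k−1). The bound is attained by the star {A : i ∈ A} for any fixed i ∈ [n]. Here C(206−1, 6−1) = C(205, 5) = 2872408791.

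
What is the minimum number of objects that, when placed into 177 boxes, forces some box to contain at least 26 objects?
n = (26 − 1)·177 + 1 = 4426

By the generalised pigeonhole principle, to guarantee some box contains ≥ r objects we need more than (r − 1) · k objects total. Threshold: n = (r − 1) · k + 1. With r = 26 and k = 177: n = 25 · 177 + 1 = 4425 + 1 = 4426. For n = 4425 = 25 · 177, we can put exactly 25 objects in every box, avoiding 26 in any single one — so 4426 is tight.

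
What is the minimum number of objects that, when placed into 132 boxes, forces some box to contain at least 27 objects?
n = (27 − 1)·132 + 1 = 3433

By the generalised pigeonhole principle, to guarantee some box contains ≥ r objects we need more than (r − 1) · k objects total. Threshold: n = (r − 1) · k + 1. With r = 27 and k = 132: n = 26 · 132 + 1 = 3432 + 1 = 3433. For n = 3432 = 26 · 132, we can put exactly 26 objects in every box, avoiding 27 in any single one — so 3433 is tight.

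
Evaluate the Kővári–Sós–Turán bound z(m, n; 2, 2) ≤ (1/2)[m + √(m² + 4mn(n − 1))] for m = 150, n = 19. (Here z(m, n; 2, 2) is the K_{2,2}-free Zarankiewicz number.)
z(150, 19; 2, 2) ≤ (1/2)[150 + √(150² + 4·150·19·18)] = (1/2)[150 + √227700] = 313.5896

Kővári–Sós–Turán: let r_1, ..., r_150 be the row sums and z = Σ r_i the total number of 1s. Each pair of columns can share at most one row with both entries 1 (else a 2×2 all-ones block appears), so Σ_i C(r_i, 2) ≤ C(19, 2) = 171. By convexity Σ_i C(r_i, 2) ≥ 150·C(z/150, 2) = z(z − 150)/(2·150), giving z² − 150z − 150·19·18 ≤ 0 and hence z ≤ (1/2)[150 + √(22500 + 4·51300)] = (1/2)[150 + √227700] ≈ (1/2)(150 + 477.1792) = 313.5896.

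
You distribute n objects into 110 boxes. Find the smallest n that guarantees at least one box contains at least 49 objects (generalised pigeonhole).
n = (49 − 1)·110 + 1 = 5281

By the generalised pigeonhole principle, to guarantee some box contains ≥ r objects we need more than (r − 1) · k objects total. Threshold: n = (r − 1) · k + 1. With r = 49 and k = 110: n = 48 · 110 + 1 = 5280 + 1 = 5281. For n = 5280 = 48 · 110, we can put exactly 48 objects in every box, avoiding 49 in any single one — so 5281 is tight.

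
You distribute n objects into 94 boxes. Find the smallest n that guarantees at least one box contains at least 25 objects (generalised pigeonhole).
n = (25 − 1)·94 + 1 = 2257

By the generalised pigeonhole principle, to guarantee some box contains ≥ r objects we need more than (r − 1) · k objects total. Threshold: n = (r − 1) · k + 1. With r = 25 and k = 94: n = 24 · 94 + 1 = 2256 + 1 = 2257. For n = 2256 = 24 · 94, we can put exactly 24 objects in every box, avoiding 25 in any single one — so 2257 is tight.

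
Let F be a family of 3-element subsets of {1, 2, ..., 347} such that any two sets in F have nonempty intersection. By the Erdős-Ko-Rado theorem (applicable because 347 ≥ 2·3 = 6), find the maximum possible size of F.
max |F| = C(346, 2) = 59685

The Erdős-Ko-Rado theorem states: for n ≥ 2k, an intersecting family of k-subsets of an n-element set has size at most C(n − 1, k − 1), with equality for 'star' families {A ⊆ [n] : |A| = k, i ∈ A} (fix an element i). For n = 347, k = 3: C(346, 2) = 59685.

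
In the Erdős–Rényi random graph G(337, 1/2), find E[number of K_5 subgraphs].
E[# K_5] = C(337, 5) · (1/2)^C(5, 2) = 35157941532 / 2^10 = 8789485383/256 ≈ 34333927.277344

For each 5-subset S of vertices (there are C(337, 5) = 35157941532 such S), let X_S = 1 if S induces a K_5 (all C(5, 2) = 10 edges present). Then P(X_S = 1) = (1/2)^10 = 1/1024. By linearity of expectation, E[# K_5] = C(337, 5) · (1/2)^10 = 35157941532 / 1024 = 8789485383/256 ≈ 34333927.277344.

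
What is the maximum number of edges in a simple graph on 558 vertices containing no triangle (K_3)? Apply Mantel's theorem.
ex(558, K_3) = ⌊558^2/4⌋ = 77841

Mantel (1907): a triangle-free graph on n vertices has at most ⌊n^2/4⌋ edges, with equality for the complete bipartite graph K_{⌊n/2⌋, ⌈n/2⌉}. For n = 558: ⌊558^2/4⌋ = ⌊311364/4⌋ = 77841. The extremal graph is K_{279, 279}, which has 279·279 = 77841 edges.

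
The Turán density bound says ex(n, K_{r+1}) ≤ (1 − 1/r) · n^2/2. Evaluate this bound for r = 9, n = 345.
Turán density bound = (8/9) · 345^2/2 = 52900

Turán's theorem: ex(n, K_{r+1}) is achieved by the complete r-partite Turán graph T(n, r) with parts as balanced as possible, and is at most (1 − 1/r) · n^2/2. For r = 9, n = 345: the density bound is (8/9) · 119025/2 = 52900. The integer-valued extremum is e(T(345, 9)) = 52899, which is strictly less than the density bound 52900 since 9 ∤ 345 (the parts of T(345, 9) cannot all be equal).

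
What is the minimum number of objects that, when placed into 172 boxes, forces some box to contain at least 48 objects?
n = (48 − 1)·172 + 1 = 8085

By the generalised pigeonhole principle, to guarantee some box contains ≥ r objects we need more than (r − 1) · k objects total. Threshold: n = (r − 1) · k + 1. With r = 48 and k = 172: n = 47 · 172 + 1 = 8084 + 1 = 8085. For n = 8084 = 47 · 172, we can put exactly 47 objects in every box, avoiding 48 in any single one — so 8085 is tight.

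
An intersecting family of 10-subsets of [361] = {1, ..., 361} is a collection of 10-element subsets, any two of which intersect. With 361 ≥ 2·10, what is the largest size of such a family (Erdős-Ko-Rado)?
max |F| = C(360, 9) = 253037064783854560

Erdős-Ko-Rado (1961): when n ≥ 2k, max |F| = C(n−1, k−1). The bound is attained by the star {A : i ∈ A} for any fixed i ∈ [n]. Here C(361−1, 10−1) = C(360, 9) = 253037064783854560.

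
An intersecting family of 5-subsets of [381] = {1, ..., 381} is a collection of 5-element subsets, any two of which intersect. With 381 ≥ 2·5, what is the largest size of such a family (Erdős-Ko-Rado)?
max |F| = C(380, 4) = 855154755

Erdős-Ko-Rado (1961): when n ≥ 2k, max |F| = C(n−1, k−1). The bound is attained by the star {A : i ∈ A} for any fixed i ∈ [n]. Here C(381−1, 5−1) = C(380, 4) = 855154755.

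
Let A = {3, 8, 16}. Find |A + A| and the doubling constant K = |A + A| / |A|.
K = |A + A| / |A| = 6/3 = 2

Enumerate A + A = {a + b : a, b ∈ A}. With |A| = 3, there are |A|^2 = 9 ordered sum pairs; collecting distinct values, A + A = {6, 11, 16, 19, 24, 32}, so |A + A| = 6. Thus K = 6/3 = 2. For comparison, the minimum possible |A + A| over all 3-element sets is 2·3 − 1 = 5 (so min K = 5/3), attained only by arithmetic progressions.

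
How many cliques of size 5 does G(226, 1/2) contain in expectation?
E[# K_5] = C(226, 5) · (1/2)^C(5, 2) = 4699109520 / 2^10 = 293694345/64 = 4588974.140625

For each 5-subset S of vertices (there are C(226, 5) = 4699109520 such S), let X_S = 1 if S induces a K_5 (all C(5, 2) = 10 edges present). Then P(X_S = 1) = (1/2)^10 = 1/1024. By linearity of expectation, E[# K_5] = C(226, 5) · (1/2)^10 = 4699109520 / 1024 = 293694345/64 = 4588974.140625.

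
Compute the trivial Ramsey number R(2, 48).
R(2, 48) = 48

R(2, k) = k for all k ≥ 2: in a 2-colouring of K_k, either some edge is red (a red K_2) or all edges are blue (a blue K_k). And K_{47} coloured all-blue has no blue K_48, so R(2, 48) > 47. Hence R(2, 48) = 48.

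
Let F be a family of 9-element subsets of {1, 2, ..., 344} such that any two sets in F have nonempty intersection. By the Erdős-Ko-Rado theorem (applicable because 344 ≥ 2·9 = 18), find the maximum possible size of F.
max |F| = C(343, 8) = 4376415781435698

Erdős-Ko-Rado (1961): when n ≥ 2k, max |F| = C(n−1, k−1). The bound is attained by the star {A : i ∈ A} for any fixed i ∈ [n]. Here C(344−1, 9−1) = C(343, 8) = 4376415781435698.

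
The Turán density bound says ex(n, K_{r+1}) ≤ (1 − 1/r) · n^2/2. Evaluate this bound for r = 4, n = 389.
Turán density bound = (3/4) · 389^2/2 = 453963/8 ≈ 56745.375

Turán's theorem: ex(n, K_{r+1}) is achieved by the complete r-partite Turán graph T(n, r) with parts as balanced as possible, and is at most (1 − 1/r) · n^2/2. For r = 4, n = 389: the density bound is (3/4) · 151321/2 = 453963/8 ≈ 56745.375. The integer-valued extremum is e(T(389, 4)) = 56745, which is strictly less than the density bound 453963/8 since 4 ∤ 389 (the parts of T(389, 4) cannot all be equal).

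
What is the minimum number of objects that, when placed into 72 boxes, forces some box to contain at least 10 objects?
n = (10 − 1)·72 + 1 = 649

By the generalised pigeonhole principle, to guarantee some box contains ≥ r objects we need more than (r − 1) · k objects total. Threshold: n = (r − 1) · k + 1. With r = 10 and k = 72: n = 9 · 72 + 1 = 648 + 1 = 649. For n = 648 = 9 · 72, we can put exactly 9 objects in every box, avoiding 10 in any single one — so 649 is tight.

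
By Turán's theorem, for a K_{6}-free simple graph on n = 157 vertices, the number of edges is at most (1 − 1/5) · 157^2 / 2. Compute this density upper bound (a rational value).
Turán density bound = (4/5) · 157^2/2 = 49298/5 ≈ 9859.6

Turán's theorem: ex(n, K_{r+1}) is achieved by the complete r-partite Turán graph T(n, r) with parts as balanced as possible, and is at most (1 − 1/r) · n^2/2. For r = 5, n = 157: the density bound is (4/5) · 24649/2 = 49298/5 ≈ 9859.6. The integer-valued extremum is e(T(157, 5)) = 9859, which is strictly less than the density bound 49298/5 since 5 ∤ 157 (the parts of T(157, 5) cannot all be equal).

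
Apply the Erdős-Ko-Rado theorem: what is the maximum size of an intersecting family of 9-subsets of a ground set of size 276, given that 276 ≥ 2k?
max |F| = C(275, 8) = 732005616577950

The Erdős-Ko-Rado theorem states: for n ≥ 2k, an intersecting family of k-subsets of an n-element set has size at most C(n − 1, k − 1), with equality for 'star' families {A ⊆ [n] : |A| = k, i ∈ A} (fix an element i). For n = 276, k = 9: C(275, 8) = 732005616577950.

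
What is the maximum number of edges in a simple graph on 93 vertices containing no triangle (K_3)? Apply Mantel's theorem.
ex(93, K_3) = ⌊93^2/4⌋ = 2162

Mantel (1907): a triangle-free graph on n vertices has at most ⌊n^2/4⌋ edges, with equality for the complete bipartite graph K_{⌊n/2⌋, ⌈n/2⌉}. For n = 93: ⌊93^2/4⌋ = ⌊8649/4⌋ = 2162. The extremal graph is K_{46, 47}, which has 46·47 = 2162 edges.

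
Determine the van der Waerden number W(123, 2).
W(123, 2) = 123 + 1 = 124

A 2-term AP is any pair of integers, so a monochromatic 2-AP exists iff some colour is used at least twice. With 123 colours, the colouring i ↦ i on {1, ..., 123} uses each colour once, avoiding any monochromatic pair, so W(123, 2) > 123. For {1, ..., 124}, pigeonhole forces two integers of the same colour, which form a monochromatic 2-AP. Hence W(123, 2) = 124.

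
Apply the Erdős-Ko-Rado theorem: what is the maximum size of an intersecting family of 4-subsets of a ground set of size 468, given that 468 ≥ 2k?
max |F| = C(467, 3) = 16865705

Erdős-Ko-Rado (1961): when n ≥ 2k, max |F| = C(n−1, k−1). The bound is attained by the star {A : i ∈ A} for any fixed i ∈ [n]. Here C(468−1, 4−1) = C(467, 3) = 16865705.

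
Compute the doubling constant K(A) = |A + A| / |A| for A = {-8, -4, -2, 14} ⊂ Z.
K = |A + A| / |A| = 10/4 = 5/2

Enumerate A + A = {a + b : a, b ∈ A}. With |A| = 4, there are |A|^2 = 16 ordered sum pairs; collecting distinct values, A + A = {-16, -12, -10, -8, -6, -4, 6, 10, 12, 28}, so |A + A| = 10. Thus K = 10/4 = 5/2. For comparison, the minimum possible |A + A| over all 4-element sets is 2·4 − 1 = 7 (so min K = 7/4), attained only by arithmetic progressions.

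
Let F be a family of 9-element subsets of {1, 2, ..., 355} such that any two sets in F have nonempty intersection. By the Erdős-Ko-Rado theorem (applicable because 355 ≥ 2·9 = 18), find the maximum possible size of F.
max |F| = C(354, 8) = 5648191513887780

Erdős-Ko-Rado (1961): when n ≥ 2k, max |F| = C(n−1, k−1). The bound is attained by the star {A : i ∈ A} for any fixed i ∈ [n]. Here C(355−1, 9−1) = C(354, 8) = 5648191513887780.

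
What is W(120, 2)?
W(120, 2) = 120 + 1 = 121

A 2-term AP is any pair of integers, so a monochromatic 2-AP exists iff some colour is used at least twice. With 120 colours, the colouring i ↦ i on {1, ..., 120} uses each colour once, avoiding any monochromatic pair, so W(120, 2) > 120. For {1, ..., 121}, pigeonhole forces two integers of the same colour, which form a monochromatic 2-AP. Hence W(120, 2) = 121.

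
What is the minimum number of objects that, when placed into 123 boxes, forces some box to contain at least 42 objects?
n = (42 − 1)·123 + 1 = 5044

By the generalised pigeonhole principle, to guarantee some box contains ≥ r objects we need more than (r − 1) · k objects total. Threshold: n = (r − 1) · k + 1. With r = 42 and k = 123: n = 41 · 123 + 1 = 5043 + 1 = 5044. For n = 5043 = 41 · 123, we can put exactly 41 objects in every box, avoiding 42 in any single one — so 5044 is tight.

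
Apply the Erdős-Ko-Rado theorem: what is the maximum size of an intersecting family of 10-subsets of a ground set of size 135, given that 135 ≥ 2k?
max |F| = C(134, 9) = 29171309943776

Erdős-Ko-Rado (1961): when n ≥ 2k, max |F| = C(n−1, k−1). The bound is attained by the star {A : i ∈ A} for any fixed i ∈ [n]. Here C(135−1, 10−1) = C(134, 9) = 29171309943776.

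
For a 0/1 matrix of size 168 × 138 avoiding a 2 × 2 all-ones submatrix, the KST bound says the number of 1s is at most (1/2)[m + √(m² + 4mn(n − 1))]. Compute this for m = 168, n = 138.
z(168, 138; 2, 2) ≤ (1/2)[168 + √(168² + 4·168·138·137)] = (1/2)[168 + √12733056] = 1868.1704

Kővári–Sós–Turán: let r_1, ..., r_168 be the row sums and z = Σ r_i the total number of 1s. Each pair of columns can share at most one row with both entries 1 (else a 2×2 all-ones block appears), so Σ_i C(r_i, 2) ≤ C(138, 2) = 9453. By convexity Σ_i C(r_i, 2) ≥ 168·C(z/168, 2) = z(z − 168)/(2·168), giving z² − 168z − 168·138·137 ≤ 0 and hence z ≤ (1/2)[168 + √(28224 + 4·3176208)] = (1/2)[168 + √12733056] ≈ (1/2)(168 + 3568.3408) = 1868.1704.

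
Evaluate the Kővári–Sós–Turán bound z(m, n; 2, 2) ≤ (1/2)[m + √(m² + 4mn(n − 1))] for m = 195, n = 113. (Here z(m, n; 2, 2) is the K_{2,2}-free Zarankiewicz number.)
z(195, 113; 2, 2) ≤ (1/2)[195 + √(195² + 4·195·113·112)] = (1/2)[195 + √9909705] = 1671.4842

Kővári–Sós–Turán: let r_1, ..., r_195 be the row sums and z = Σ r_i the total number of 1s. Each pair of columns can share at most one row with both entries 1 (else a 2×2 all-ones block appears), so Σ_i C(r_i, 2) ≤ C(113, 2) = 6328. By convexity Σ_i C(r_i, 2) ≥ 195·C(z/195, 2) = z(z − 195)/(2·195), giving z² − 195z − 195·113·112 ≤ 0 and hence z ≤ (1/2)[195 + √(38025 + 4·2467920)] = (1/2)[195 + √9909705] ≈ (1/2)(195 + 3147.9684) = 1671.4842.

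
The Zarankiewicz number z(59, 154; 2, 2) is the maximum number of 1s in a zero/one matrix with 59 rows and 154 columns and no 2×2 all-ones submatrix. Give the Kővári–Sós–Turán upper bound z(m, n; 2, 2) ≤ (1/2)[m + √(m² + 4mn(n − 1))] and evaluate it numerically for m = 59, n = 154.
z(59, 154; 2, 2) ≤ (1/2)[59 + √(59² + 4·59·154·153)] = (1/2)[59 + √5564113] = 1208.9186

Kővári–Sós–Turán: let r_1, ..., r_59 be the row sums and z = Σ r_i the total number of 1s. Each pair of columns can share at most one row with both entries 1 (else a 2×2 all-ones block appears), so Σ_i C(r_i, 2) ≤ C(154, 2) = 11781. By convexity Σ_i C(r_i, 2) ≥ 59·C(z/59, 2) = z(z − 59)/(2·59), giving z² − 59z − 59·154·153 ≤ 0 and hence z ≤ (1/2)[59 + √(3481 + 4·1390158)] = (1/2)[59 + √5564113] ≈ (1/2)(59 + 2358.8372) = 1208.9186.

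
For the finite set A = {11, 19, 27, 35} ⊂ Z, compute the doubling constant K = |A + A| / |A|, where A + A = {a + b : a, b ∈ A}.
K = |A + A| / |A| = 7/4

Enumerate A + A = {a + b : a, b ∈ A}. With |A| = 4, there are |A|^2 = 16 ordered sum pairs; collecting distinct values, A + A = {22, 30, 38, 46, 54, 62, 70}, so |A + A| = 7. Thus K = 7/4. Here |A + A| = 2|A| − 1 = 7, the minimum possible — so K = 7/4 is minimal, which holds iff A is an arithmetic progression.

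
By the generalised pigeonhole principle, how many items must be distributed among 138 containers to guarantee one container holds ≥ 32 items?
n = (32 − 1)·138 + 1 = 4279

By the generalised pigeonhole principle, to guarantee some box contains ≥ r objects we need more than (r − 1) · k objects total. Threshold: n = (r − 1) · k + 1. With r = 32 and k = 138: n = 31 · 138 + 1 = 4278 + 1 = 4279. For n = 4278 = 31 · 138, we can put exactly 31 objects in every box, avoiding 32 in any single one — so 4279 is tight.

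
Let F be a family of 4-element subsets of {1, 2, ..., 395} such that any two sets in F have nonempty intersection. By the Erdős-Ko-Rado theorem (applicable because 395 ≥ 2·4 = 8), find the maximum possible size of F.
max |F| = C(394, 3) = 10116344

The Erdős-Ko-Rado theorem states: for n ≥ 2k, an intersecting family of k-subsets of an n-element set has size at most C(n − 1, k − 1), with equality for 'star' families {A ⊆ [n] : |A| = k, i ∈ A} (fix an element i). For n = 395, k = 4: C(394, 3) = 10116344.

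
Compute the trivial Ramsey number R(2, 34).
R(2, 34) = 34

R(2, k) = k for all k ≥ 2: in a 2-colouring of K_k, either some edge is red (a red K_2) or all edges are blue (a blue K_k). And K_{33} coloured all-blue has no blue K_34, so R(2, 34) > 33. Hence R(2, 34) = 34.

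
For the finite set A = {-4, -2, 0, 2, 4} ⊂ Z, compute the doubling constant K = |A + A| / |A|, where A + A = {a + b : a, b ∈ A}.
K = |A + A| / |A| = 9/5

Enumerate A + A = {a + b : a, b ∈ A}. With |A| = 5, there are |A|^2 = 25 ordered sum pairs; collecting distinct values, A + A = {-8, -6, -4, -2, 0, 2, 4, 6, 8}, so |A + A| = 9. Thus K = 9/5. Here |A + A| = 2|A| − 1 = 9, the minimum possible — so K = 9/5 is minimal, which holds iff A is an arithmetic progression.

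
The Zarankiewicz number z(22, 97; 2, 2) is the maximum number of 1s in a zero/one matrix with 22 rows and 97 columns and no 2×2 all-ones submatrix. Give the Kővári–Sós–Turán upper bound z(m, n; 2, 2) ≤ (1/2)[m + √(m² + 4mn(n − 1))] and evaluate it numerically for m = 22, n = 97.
z(22, 97; 2, 2) ≤ (1/2)[22 + √(22² + 4·22·97·96)] = (1/2)[22 + √819940] = 463.7527

Kővári–Sós–Turán: let r_1, ..., r_22 be the row sums and z = Σ r_i the total number of 1s. Each pair of columns can share at most one row with both entries 1 (else a 2×2 all-ones block appears), so Σ_i C(r_i, 2) ≤ C(97, 2) = 4656. By convexity Σ_i C(r_i, 2) ≥ 22·C(z/22, 2) = z(z − 22)/(2·22), giving z² − 22z − 22·97·96 ≤ 0 and hence z ≤ (1/2)[22 + √(484 + 4·204864)] = (1/2)[22 + √819940] ≈ (1/2)(22 + 905.5054) = 463.7527.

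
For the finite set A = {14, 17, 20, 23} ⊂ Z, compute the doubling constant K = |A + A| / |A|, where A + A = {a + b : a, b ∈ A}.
K = |A + A| / |A| = 7/4

Enumerate A + A = {a + b : a, b ∈ A}. With |A| = 4, there are |A|^2 = 16 ordered sum pairs; collecting distinct values, A + A = {28, 31, 34, 37, 40, 43, 46}, so |A + A| = 7. Thus K = 7/4. Here |A + A| = 2|A| − 1 = 7, the minimum possible — so K = 7/4 is minimal, which holds iff A is an arithmetic progression.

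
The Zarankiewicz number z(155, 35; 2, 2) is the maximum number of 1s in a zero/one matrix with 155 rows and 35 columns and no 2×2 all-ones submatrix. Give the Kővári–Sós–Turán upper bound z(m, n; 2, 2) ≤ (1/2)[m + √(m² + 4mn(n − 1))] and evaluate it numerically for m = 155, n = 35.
z(155, 35; 2, 2) ≤ (1/2)[155 + √(155² + 4·155·35·34)] = (1/2)[155 + √761825] = 513.9129

Kővári–Sós–Turán: let r_1, ..., r_155 be the row sums and z = Σ r_i the total number of 1s. Each pair of columns can share at most one row with both entries 1 (else a 2×2 all-ones block appears), so Σ_i C(r_i, 2) ≤ C(35, 2) = 595. By convexity Σ_i C(r_i, 2) ≥ 155·C(z/155, 2) = z(z − 155)/(2·155), giving z² − 155z − 155·35·34 ≤ 0 and hence z ≤ (1/2)[155 + √(24025 + 4·184450)] = (1/2)[155 + √761825] ≈ (1/2)(155 + 872.8259) = 513.9129.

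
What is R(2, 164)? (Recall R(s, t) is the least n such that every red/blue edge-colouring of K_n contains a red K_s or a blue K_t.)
R(2, 164) = 164

R(2, k) = k for all k ≥ 2: in a 2-colouring of K_k, either some edge is red (a red K_2) or all edges are blue (a blue K_k). And K_{163} coloured all-blue has no blue K_164, so R(2, 164) > 163. Hence R(2, 164) = 164.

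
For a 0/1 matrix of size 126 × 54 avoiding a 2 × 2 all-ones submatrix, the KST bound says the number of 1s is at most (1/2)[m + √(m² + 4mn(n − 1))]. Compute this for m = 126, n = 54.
z(126, 54; 2, 2) ≤ (1/2)[126 + √(126² + 4·126·54·53)] = (1/2)[126 + √1458324] = 666.8054

Kővári–Sós–Turán: let r_1, ..., r_126 be the row sums and z = Σ r_i the total number of 1s. Each pair of columns can share at most one row with both entries 1 (else a 2×2 all-ones block appears), so Σ_i C(r_i, 2) ≤ C(54, 2) = 1431. By convexity Σ_i C(r_i, 2) ≥ 126·C(z/126, 2) = z(z − 126)/(2·126), giving z² − 126z − 126·54·53 ≤ 0 and hence z ≤ (1/2)[126 + √(15876 + 4·360612)] = (1/2)[126 + √1458324] ≈ (1/2)(126 + 1207.6109) = 666.8054.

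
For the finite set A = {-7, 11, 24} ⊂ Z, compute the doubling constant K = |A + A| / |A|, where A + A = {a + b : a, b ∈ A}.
K = |A + A| / |A| = 6/3 = 2

Enumerate A + A = {a + b : a, b ∈ A}. With |A| = 3, there are |A|^2 = 9 ordered sum pairs; collecting distinct values, A + A = {-14, 4, 17, 22, 35, 48}, so |A + A| = 6. Thus K = 6/3 = 2. For comparison, the minimum possible |A + A| over all 3-element sets is 2·3 − 1 = 5 (so min K = 5/3), attained only by arithmetic progressions.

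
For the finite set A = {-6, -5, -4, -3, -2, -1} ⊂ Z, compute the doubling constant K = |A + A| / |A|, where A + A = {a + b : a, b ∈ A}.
K = |A + A| / |A| = 11/6

Enumerate A + A = {a + b : a, b ∈ A}. With |A| = 6, there are |A|^2 = 36 ordered sum pairs; collecting distinct values, A + A = {-12, -11, -10, -9, -8, -7, -6, -5, -4, -3, -2}, so |A + A| = 11. Thus K = 11/6. Here |A + A| = 2|A| − 1 = 11, the minimum possible — so K = 11/6 is minimal, which holds iff A is an arithmetic progression.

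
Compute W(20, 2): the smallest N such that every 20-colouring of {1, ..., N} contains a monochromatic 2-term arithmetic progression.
W(20, 2) = 20 + 1 = 21

A 2-term AP is any pair of integers, so a monochromatic 2-AP exists iff some colour is used at least twice. With 20 colours, the colouring i ↦ i on {1, ..., 20} uses each colour once, avoiding any monochromatic pair, so W(20, 2) > 20. For {1, ..., 21}, pigeonhole forces two integers of the same colour, which form a monochromatic 2-AP. Hence W(20, 2) = 21.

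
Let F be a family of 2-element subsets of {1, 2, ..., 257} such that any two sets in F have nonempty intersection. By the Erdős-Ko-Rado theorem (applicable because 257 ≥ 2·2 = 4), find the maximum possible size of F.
max |F| = C(256, 1) = 256

The Erdős-Ko-Rado theorem states: for n ≥ 2k, an intersecting family of k-subsets of an n-element set has size at most C(n − 1, k − 1), with equality for 'star' families {A ⊆ [n] : |A| = k, i ∈ A} (fix an element i). For n = 257, k = 2: C(256, 1) = 256.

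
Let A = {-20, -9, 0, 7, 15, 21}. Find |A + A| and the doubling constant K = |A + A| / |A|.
K = |A + A| / |A| = 21/6 = 7/2

Enumerate A + A = {a + b : a, b ∈ A}. With |A| = 6, there are |A|^2 = 36 ordered sum pairs; collecting distinct values, A + A = {-40, -29, -20, -18, -13, -9, -5, -2, 0, 1, 6, 7, 12, 14, 15, 21, 22, 28, 30, 36, 42}, so |A + A| = 21. Thus K = 21/6 = 7/2. For comparison, the minimum possible |A + A| over all 6-element sets is 2·6 − 1 = 11 (so min K = 11/6), attained only by arithmetic progressions.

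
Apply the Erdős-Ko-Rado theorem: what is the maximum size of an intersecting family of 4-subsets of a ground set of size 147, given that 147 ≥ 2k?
max |F| = C(146, 3) = 508080

Erdős-Ko-Rado (1961): when n ≥ 2k, max |F| = C(n−1, k−1). The bound is attained by the star {A : i ∈ A} for any fixed i ∈ [n]. Here C(147−1, 4−1) = C(146, 3) = 508080.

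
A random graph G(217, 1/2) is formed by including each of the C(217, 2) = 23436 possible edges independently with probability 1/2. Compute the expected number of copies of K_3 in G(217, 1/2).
E[# K_3] = C(217, 3) · (1/2)^C(3, 2) = 1679580 / 2^3 = 419895/2 = 209947.5

For each 3-subset S of vertices (there are C(217, 3) = 1679580 such S), let X_S = 1 if S induces a K_3 (all C(3, 2) = 3 edges present). Then P(X_S = 1) = (1/2)^3 = 1/8. By linearity of expectation, E[# K_3] = C(217, 3) · (1/2)^3 = 1679580 / 8 = 419895/2 = 209947.5.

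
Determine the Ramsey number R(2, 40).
R(2, 40) = 40

R(2, k) = k for all k ≥ 2: in a 2-colouring of K_k, either some edge is red (a red K_2) or all edges are blue (a blue K_k). And K_{39} coloured all-blue has no blue K_40, so R(2, 40) > 39. Hence R(2, 40) = 40.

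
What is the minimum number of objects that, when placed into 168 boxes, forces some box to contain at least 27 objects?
n = (27 − 1)·168 + 1 = 4369

By the generalised pigeonhole principle, to guarantee some box contains ≥ r objects we need more than (r − 1) · k objects total. Threshold: n = (r − 1) · k + 1. With r = 27 and k = 168: n = 26 · 168 + 1 = 4368 + 1 = 4369. For n = 4368 = 26 · 168, we can put exactly 26 objects in every box, avoiding 27 in any single one — so 4369 is tight.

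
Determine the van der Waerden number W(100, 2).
W(100, 2) = 100 + 1 = 101

A 2-term AP is any pair of integers, so a monochromatic 2-AP exists iff some colour is used at least twice. With 100 colours, the colouring i ↦ i on {1, ..., 100} uses each colour once, avoiding any monochromatic pair, so W(100, 2) > 100. For {1, ..., 101}, pigeonhole forces two integers of the same colour, which form a monochromatic 2-AP. Hence W(100, 2) = 101.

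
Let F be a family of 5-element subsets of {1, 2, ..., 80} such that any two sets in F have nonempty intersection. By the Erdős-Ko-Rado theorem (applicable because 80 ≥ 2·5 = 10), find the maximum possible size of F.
max |F| = C(79, 4) = 1502501

Erdős-Ko-Rado (1961): when n ≥ 2k, max |F| = C(n−1, k−1). The bound is attained by the star {A : i ∈ A} for any fixed i ∈ [n]. Here C(80−1, 5−1) = C(79, 4) = 1502501.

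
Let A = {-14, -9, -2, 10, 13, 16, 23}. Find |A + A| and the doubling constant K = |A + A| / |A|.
K = |A + A| / |A| = 25/7

Enumerate A + A = {a + b : a, b ∈ A}. With |A| = 7, there are |A|^2 = 49 ordered sum pairs; collecting distinct values, A + A = {-28, -23, -18, -16, -11, -4, -1, 1, 2, 4, 7, 8, 9, 11, 14, 20, 21, 23, 26, 29, 32, 33, 36, 39, 46}, so |A + A| = 25. Thus K = 25/7. For comparison, the minimum possible |A + A| over all 7-element sets is 2·7 − 1 = 13 (so min K = 13/7), attained only by arithmetic progressions.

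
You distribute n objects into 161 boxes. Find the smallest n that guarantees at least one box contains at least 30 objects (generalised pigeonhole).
n = (30 − 1)·161 + 1 = 4670

By the generalised pigeonhole principle, to guarantee some box contains ≥ r objects we need more than (r − 1) · k objects total. Threshold: n = (r − 1) · k + 1. With r = 30 and k = 161: n = 29 · 161 + 1 = 4669 + 1 = 4670. For n = 4669 = 29 · 161, we can put exactly 29 objects in every box, avoiding 30 in any single one — so 4670 is tight.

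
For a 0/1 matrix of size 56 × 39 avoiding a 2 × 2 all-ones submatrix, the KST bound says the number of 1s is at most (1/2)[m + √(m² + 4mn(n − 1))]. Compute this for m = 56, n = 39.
z(56, 39; 2, 2) ≤ (1/2)[56 + √(56² + 4·56·39·38)] = (1/2)[56 + √335104] = 317.4408

Kővári–Sós–Turán: let r_1, ..., r_56 be the row sums and z = Σ r_i the total number of 1s. Each pair of columns can share at most one row with both entries 1 (else a 2×2 all-ones block appears), so Σ_i C(r_i, 2) ≤ C(39, 2) = 741. By convexity Σ_i C(r_i, 2) ≥ 56·C(z/56, 2) = z(z − 56)/(2·56), giving z² − 56z − 56·39·38 ≤ 0 and hence z ≤ (1/2)[56 + √(3136 + 4·82992)] = (1/2)[56 + √335104] ≈ (1/2)(56 + 578.8817) = 317.4408.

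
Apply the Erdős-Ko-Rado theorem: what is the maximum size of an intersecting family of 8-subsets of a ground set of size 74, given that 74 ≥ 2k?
max |F| = C(73, 7) = 1629348612

The Erdős-Ko-Rado theorem states: for n ≥ 2k, an intersecting family of k-subsets of an n-element set has size at most C(n − 1, k − 1), with equality for 'star' families {A ⊆ [n] : |A| = k, i ∈ A} (fix an element i). For n = 74, k = 8: C(73, 7) = 1629348612.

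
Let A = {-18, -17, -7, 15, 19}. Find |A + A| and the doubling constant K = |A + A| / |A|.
K = |A + A| / |A| = 15/5 = 3

Enumerate A + A = {a + b : a, b ∈ A}. With |A| = 5, there are |A|^2 = 25 ordered sum pairs; collecting distinct values, A + A = {-36, -35, -34, -25, -24, -14, -3, -2, 1, 2, 8, 12, 30, 34, 38}, so |A + A| = 15. Thus K = 15/5 = 3. For comparison, the minimum possible |A + A| over all 5-element sets is 2·5 − 1 = 9 (so min K = 9/5), attained only by arithmetic progressions.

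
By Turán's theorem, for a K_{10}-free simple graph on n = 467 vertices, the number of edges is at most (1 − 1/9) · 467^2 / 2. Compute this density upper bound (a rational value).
Turán density bound = (8/9) · 467^2/2 = 872356/9 ≈ 96928.4444

Turán's theorem: ex(n, K_{r+1}) is achieved by the complete r-partite Turán graph T(n, r) with parts as balanced as possible, and is at most (1 − 1/r) · n^2/2. For r = 9, n = 467: the density bound is (8/9) · 218089/2 = 872356/9 ≈ 96928.4444. The integer-valued extremum is e(T(467, 9)) = 96928, which is strictly less than the density bound 872356/9 since 9 ∤ 467 (the parts of T(467, 9) cannot all be equal).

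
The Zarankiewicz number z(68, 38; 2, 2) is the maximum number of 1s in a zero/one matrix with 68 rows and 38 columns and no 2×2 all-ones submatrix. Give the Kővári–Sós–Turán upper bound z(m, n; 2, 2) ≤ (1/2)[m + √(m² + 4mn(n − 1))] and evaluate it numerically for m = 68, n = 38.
z(68, 38; 2, 2) ≤ (1/2)[68 + √(68² + 4·68·38·37)] = (1/2)[68 + √387056] = 345.0691

Kővári–Sós–Turán: let r_1, ..., r_68 be the row sums and z = Σ r_i the total number of 1s. Each pair of columns can share at most one row with both entries 1 (else a 2×2 all-ones block appears), so Σ_i C(r_i, 2) ≤ C(38, 2) = 703. By convexity Σ_i C(r_i, 2) ≥ 68·C(z/68, 2) = z(z − 68)/(2·68), giving z² − 68z − 68·38·37 ≤ 0 and hence z ≤ (1/2)[68 + √(4624 + 4·95608)] = (1/2)[68 + √387056] ≈ (1/2)(68 + 622.1382) = 345.0691.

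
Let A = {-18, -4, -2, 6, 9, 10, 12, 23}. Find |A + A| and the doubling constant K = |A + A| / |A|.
K = |A + A| / |A| = 29/8

Enumerate A + A = {a + b : a, b ∈ A}. With |A| = 8, there are |A|^2 = 64 ordered sum pairs; collecting distinct values, A + A = {-36, -22, -20, -12, -9, -8, -6, -4, 2, 4, 5, 6, 7, 8, 10, 12, 15, 16, 18, 19, 20, 21, 22, 24, 29, 32, 33, 35, 46}, so |A + A| = 29. Thus K = 29/8. For comparison, the minimum possible |A + A| over all 8-element sets is 2·8 − 1 = 15 (so min K = 15/8), attained only by arithmetic progressions.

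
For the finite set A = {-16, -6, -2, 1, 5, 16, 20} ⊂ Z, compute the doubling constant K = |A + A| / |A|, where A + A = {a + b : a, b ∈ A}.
K = |A + A| / |A| = 24/7

Enumerate A + A = {a + b : a, b ∈ A}. With |A| = 7, there are |A|^2 = 49 ordered sum pairs; collecting distinct values, A + A = {-32, -22, -18, -15, -12, -11, -8, -5, -4, -1, 0, 2, 3, 4, 6, 10, 14, 17, 18, 21, 25, 32, 36, 40}, so |A + A| = 24. Thus K = 24/7. For comparison, the minimum possible |A + A| over all 7-element sets is 2·7 − 1 = 13 (so min K = 13/7), attained only by arithmetic progressions.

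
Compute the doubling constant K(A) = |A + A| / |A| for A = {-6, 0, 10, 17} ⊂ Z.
K = |A + A| / |A| = 10/4 = 5/2

Enumerate A + A = {a + b : a, b ∈ A}. With |A| = 4, there are |A|^2 = 16 ordered sum pairs; collecting distinct values, A + A = {-12, -6, 0, 4, 10, 11, 17, 20, 27, 34}, so |A + A| = 10. Thus K = 10/4 = 5/2. For comparison, the minimum possible |A + A| over all 4-element sets is 2·4 − 1 = 7 (so min K = 7/4), attained only by arithmetic progressions.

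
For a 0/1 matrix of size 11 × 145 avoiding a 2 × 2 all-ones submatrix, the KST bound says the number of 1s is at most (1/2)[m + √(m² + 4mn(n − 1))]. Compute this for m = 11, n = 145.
z(11, 145; 2, 2) ≤ (1/2)[11 + √(11² + 4·11·145·144)] = (1/2)[11 + √918841] = 484.781

Kővári–Sós–Turán: let r_1, ..., r_11 be the row sums and z = Σ r_i the total number of 1s. Each pair of columns can share at most one row with both entries 1 (else a 2×2 all-ones block appears), so Σ_i C(r_i, 2) ≤ C(145, 2) = 10440. By convexity Σ_i C(r_i, 2) ≥ 11·C(z/11, 2) = z(z − 11)/(2·11), giving z² − 11z − 11·145·144 ≤ 0 and hence z ≤ (1/2)[11 + √(121 + 4·229680)] = (1/2)[11 + √918841] ≈ (1/2)(11 + 958.5619) = 484.781.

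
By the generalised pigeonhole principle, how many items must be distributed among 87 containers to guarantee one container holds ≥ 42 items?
n = (42 − 1)·87 + 1 = 3568

By the generalised pigeonhole principle, to guarantee some box contains ≥ r objects we need more than (r − 1) · k objects total. Threshold: n = (r − 1) · k + 1. With r = 42 and k = 87: n = 41 · 87 + 1 = 3567 + 1 = 3568. For n = 3567 = 41 · 87, we can put exactly 41 objects in every box, avoiding 42 in any single one — so 3568 is tight.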